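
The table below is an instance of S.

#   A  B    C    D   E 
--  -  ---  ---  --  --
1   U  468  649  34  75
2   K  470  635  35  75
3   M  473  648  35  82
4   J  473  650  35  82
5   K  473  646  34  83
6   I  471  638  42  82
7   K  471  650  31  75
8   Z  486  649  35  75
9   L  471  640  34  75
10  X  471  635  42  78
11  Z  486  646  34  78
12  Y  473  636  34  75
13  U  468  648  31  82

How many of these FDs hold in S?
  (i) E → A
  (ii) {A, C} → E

(i) E → A: E=75: rows 1, 2, 7, 8, 9, 12 → A takes values {U, K, Z, L, Y} — violation; E=82: rows 3, 4, 6, 13 → A takes values {M, J, I, U} — violation; E=78: rows 10, 11 → A takes values {X, Z} — violation — fails.
(ii) {A, C} → E: every LHS value maps to a single RHS value — holds.
1 of the 2 dependencies holds.

1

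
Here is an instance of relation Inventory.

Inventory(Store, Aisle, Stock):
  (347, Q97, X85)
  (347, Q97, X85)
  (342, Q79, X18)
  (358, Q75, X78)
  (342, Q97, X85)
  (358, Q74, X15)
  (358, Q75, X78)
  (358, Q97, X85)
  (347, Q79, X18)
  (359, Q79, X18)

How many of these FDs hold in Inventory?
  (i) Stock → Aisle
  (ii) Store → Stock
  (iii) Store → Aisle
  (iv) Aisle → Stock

2

(i) Stock → Aisle: every LHS value maps to a single RHS value — holds.
(ii) Store → Stock: Store=347: 3 rows → Stock takes values {X85, X18} — violation; Store=342: 2 rows → Stock takes values {X18, X85} — violation; Store=358: 4 rows → Stock takes values {X78, X15, X85} — violation — fails.
(iii) Store → Aisle: Store=347: 3 rows → Aisle takes values {Q97, Q79} — violation; Store=342: 2 rows → Aisle takes values {Q79, Q97} — violation; Store=358: 4 rows → Aisle takes values {Q75, Q74, Q97} — violation — fails.
(iv) Aisle → Stock: every LHS value maps to a single RHS value — holds.
2 of the 4 dependencies hold.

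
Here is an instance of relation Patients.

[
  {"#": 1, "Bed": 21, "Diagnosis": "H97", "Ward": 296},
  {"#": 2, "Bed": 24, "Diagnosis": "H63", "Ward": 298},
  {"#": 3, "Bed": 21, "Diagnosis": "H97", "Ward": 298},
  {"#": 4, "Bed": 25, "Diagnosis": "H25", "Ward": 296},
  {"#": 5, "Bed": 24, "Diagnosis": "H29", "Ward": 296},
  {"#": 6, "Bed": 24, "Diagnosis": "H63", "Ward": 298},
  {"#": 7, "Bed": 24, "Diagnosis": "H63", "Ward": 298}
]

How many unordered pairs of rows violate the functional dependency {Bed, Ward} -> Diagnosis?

0

(Bed=24, Ward=298): all 3 rows agree on Diagnosis — 0 pairs.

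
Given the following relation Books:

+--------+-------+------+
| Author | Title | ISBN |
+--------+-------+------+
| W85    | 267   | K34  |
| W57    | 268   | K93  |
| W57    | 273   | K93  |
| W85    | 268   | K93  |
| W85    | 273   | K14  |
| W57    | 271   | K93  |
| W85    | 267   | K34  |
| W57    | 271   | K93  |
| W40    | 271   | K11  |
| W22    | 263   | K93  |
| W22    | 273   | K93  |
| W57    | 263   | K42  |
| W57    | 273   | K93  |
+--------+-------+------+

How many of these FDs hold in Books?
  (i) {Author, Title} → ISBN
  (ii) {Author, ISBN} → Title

1

(i) {Author, Title} → ISBN: every LHS value maps to a single RHS value — holds.
(ii) {Author, ISBN} → Title: (Author=W57, ISBN=K93): 5 rows → Title takes values {268, 273, 271} — violation; (Author=W22, ISBN=K93): 2 rows → Title takes values {263, 273} — violation — fails.
1 of the 2 dependencies holds.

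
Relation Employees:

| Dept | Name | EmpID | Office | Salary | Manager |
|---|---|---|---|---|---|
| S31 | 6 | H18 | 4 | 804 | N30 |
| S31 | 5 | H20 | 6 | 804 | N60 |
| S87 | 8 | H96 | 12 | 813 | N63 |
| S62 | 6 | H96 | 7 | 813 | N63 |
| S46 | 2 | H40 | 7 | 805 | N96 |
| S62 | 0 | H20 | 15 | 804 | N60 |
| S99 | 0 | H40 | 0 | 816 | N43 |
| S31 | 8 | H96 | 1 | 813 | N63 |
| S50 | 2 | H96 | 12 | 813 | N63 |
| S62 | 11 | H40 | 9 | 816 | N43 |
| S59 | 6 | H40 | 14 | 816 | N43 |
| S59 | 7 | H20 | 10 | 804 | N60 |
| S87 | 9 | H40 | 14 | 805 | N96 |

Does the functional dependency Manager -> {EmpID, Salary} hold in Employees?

Manager=N30: 1 row → {EmpID,Salary} = (H18, 804) ✓
Manager=N60: 3 rows → {EmpID,Salary} = (H20, 804), (H20, 804), (H20, 804) ✓
Manager=N63: 4 rows → {EmpID,Salary} = (H96, 813), (H96, 813), (H96, 813), (H96, 813) ✓
Manager=N96: 2 rows → {EmpID,Salary} = (H40, 805), (H40, 805) ✓
Manager=N43: 3 rows → {EmpID,Salary} = (H40, 816), (H40, 816), (H40, 816) ✓
Every Manager value is associated with a single {EmpID, Salary} value, so Manager -> {EmpID, Salary} holds.

Yes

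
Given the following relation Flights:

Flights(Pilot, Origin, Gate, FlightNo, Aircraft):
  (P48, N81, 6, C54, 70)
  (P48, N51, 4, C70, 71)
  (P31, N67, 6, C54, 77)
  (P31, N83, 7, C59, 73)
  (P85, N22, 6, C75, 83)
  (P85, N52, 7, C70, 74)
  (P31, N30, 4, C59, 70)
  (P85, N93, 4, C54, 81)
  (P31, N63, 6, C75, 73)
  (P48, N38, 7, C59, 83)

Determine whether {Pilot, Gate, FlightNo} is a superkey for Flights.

All 10 rows have distinct {Pilot, Gate, FlightNo} values, so {Pilot, Gate, FlightNo} → (all attributes) holds and {Pilot, Gate, FlightNo} is a superkey.

Yes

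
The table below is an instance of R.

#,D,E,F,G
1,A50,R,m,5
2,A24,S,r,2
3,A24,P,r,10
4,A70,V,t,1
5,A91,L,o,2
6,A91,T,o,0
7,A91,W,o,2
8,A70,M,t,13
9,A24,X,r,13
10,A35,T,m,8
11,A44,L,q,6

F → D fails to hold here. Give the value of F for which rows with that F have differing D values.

F=m: rows 1, 10 → D takes values {A50, A35} — violation
F=r: rows 2, 3, 9 → D = A24, A24, A24 ✓
F=t: rows 4, 8 → D = A70, A70 ✓
F=o: rows 5, 6, 7 → D = A91, A91, A91 ✓
F=q: row 11 → D = A44 ✓
The only F value with inconsistent D is F=m.

m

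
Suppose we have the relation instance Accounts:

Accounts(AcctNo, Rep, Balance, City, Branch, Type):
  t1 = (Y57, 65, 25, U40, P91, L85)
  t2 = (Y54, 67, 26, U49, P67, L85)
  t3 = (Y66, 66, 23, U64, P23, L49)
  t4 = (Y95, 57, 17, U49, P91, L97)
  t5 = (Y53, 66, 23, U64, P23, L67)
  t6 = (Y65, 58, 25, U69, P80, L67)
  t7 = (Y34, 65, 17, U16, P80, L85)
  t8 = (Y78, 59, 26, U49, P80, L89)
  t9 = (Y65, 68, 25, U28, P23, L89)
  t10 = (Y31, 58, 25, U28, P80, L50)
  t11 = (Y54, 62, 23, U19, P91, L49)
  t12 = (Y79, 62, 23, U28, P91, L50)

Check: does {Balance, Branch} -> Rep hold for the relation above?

Yes

(Balance=25, Branch=P91): row 1 → Rep = 65 ✓
(Balance=26, Branch=P67): row 2 → Rep = 67 ✓
(Balance=23, Branch=P23): rows 3, 5 → Rep = 66, 66 ✓
(Balance=17, Branch=P91): row 4 → Rep = 57 ✓
(Balance=25, Branch=P80): rows 6, 10 → Rep = 58, 58 ✓
(Balance=17, Branch=P80): row 7 → Rep = 65 ✓
(Balance=26, Branch=P80): row 8 → Rep = 59 ✓
(Balance=25, Branch=P23): row 9 → Rep = 68 ✓
(Balance=23, Branch=P91): rows 11, 12 → Rep = 62, 62 ✓
Every {Balance, Branch} value is associated with a single Rep value, so {Balance, Branch} -> Rep holds.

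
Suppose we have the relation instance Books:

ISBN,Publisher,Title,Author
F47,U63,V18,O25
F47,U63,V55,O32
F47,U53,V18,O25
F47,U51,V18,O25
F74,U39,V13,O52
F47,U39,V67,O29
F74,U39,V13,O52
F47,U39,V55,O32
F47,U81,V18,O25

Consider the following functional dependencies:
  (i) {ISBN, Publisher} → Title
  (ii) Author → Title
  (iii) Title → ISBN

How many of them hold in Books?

(i) {ISBN, Publisher} → Title: (ISBN=F47, Publisher=U63): 2 rows → Title takes values {V18, V55} — violation; (ISBN=F47, Publisher=U39): 2 rows → Title takes values {V67, V55} — violation — fails.
(ii) Author → Title: every LHS value maps to a single RHS value — holds.
(iii) Title → ISBN: every LHS value maps to a single RHS value — holds.
2 of the 3 dependencies hold.

2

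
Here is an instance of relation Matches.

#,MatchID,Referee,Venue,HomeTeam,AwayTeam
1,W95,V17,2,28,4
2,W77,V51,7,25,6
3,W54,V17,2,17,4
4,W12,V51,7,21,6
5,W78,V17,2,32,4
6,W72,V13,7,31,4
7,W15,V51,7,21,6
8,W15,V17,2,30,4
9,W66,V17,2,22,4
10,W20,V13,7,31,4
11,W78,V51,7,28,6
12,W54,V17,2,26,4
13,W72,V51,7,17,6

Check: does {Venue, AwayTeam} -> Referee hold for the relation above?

Yes

(Venue=2, AwayTeam=4): rows 1, 3, 5, 8, 9, 12 → Referee = V17, V17, V17, V17, V17, V17 ✓
(Venue=7, AwayTeam=6): rows 2, 4, 7, 11, 13 → Referee = V51, V51, V51, V51, V51 ✓
(Venue=7, AwayTeam=4): rows 6, 10 → Referee = V13, V13 ✓
Every {Venue, AwayTeam} value is associated with a single Referee value, so {Venue, AwayTeam} -> Referee holds.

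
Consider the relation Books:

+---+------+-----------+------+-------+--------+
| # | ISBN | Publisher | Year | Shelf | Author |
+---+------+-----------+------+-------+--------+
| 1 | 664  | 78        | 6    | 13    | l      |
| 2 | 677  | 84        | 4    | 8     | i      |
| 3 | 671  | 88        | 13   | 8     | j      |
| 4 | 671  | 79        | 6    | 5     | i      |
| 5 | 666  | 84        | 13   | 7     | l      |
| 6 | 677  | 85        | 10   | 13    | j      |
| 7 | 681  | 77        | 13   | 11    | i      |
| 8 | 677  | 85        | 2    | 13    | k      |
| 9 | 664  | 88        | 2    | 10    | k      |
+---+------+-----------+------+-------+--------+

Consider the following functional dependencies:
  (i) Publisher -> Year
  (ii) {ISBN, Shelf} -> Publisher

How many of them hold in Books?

1

(i) Publisher -> Year: Publisher=84: rows 2, 5 → Year takes values {4, 13} — violation; Publisher=88: rows 3, 9 → Year takes values {13, 2} — violation; Publisher=85: rows 6, 8 → Year takes values {10, 2} — violation — fails.
(ii) {ISBN, Shelf} -> Publisher: every LHS value maps to a single RHS value — holds.
1 of the 2 dependencies holds.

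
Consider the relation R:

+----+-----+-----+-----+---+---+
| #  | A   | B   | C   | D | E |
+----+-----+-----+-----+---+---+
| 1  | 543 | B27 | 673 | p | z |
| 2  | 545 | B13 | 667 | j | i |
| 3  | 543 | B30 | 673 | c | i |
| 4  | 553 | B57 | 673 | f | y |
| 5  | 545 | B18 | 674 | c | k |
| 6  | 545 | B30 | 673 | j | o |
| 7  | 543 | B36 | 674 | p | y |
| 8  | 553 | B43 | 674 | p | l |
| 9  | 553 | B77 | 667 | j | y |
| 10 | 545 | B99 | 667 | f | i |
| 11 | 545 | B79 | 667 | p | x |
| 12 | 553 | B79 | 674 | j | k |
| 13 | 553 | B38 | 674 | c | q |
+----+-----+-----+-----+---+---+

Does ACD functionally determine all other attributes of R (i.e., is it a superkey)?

All 13 rows have distinct ACD values, so ACD → (all attributes) holds and ACD is a superkey.

Yes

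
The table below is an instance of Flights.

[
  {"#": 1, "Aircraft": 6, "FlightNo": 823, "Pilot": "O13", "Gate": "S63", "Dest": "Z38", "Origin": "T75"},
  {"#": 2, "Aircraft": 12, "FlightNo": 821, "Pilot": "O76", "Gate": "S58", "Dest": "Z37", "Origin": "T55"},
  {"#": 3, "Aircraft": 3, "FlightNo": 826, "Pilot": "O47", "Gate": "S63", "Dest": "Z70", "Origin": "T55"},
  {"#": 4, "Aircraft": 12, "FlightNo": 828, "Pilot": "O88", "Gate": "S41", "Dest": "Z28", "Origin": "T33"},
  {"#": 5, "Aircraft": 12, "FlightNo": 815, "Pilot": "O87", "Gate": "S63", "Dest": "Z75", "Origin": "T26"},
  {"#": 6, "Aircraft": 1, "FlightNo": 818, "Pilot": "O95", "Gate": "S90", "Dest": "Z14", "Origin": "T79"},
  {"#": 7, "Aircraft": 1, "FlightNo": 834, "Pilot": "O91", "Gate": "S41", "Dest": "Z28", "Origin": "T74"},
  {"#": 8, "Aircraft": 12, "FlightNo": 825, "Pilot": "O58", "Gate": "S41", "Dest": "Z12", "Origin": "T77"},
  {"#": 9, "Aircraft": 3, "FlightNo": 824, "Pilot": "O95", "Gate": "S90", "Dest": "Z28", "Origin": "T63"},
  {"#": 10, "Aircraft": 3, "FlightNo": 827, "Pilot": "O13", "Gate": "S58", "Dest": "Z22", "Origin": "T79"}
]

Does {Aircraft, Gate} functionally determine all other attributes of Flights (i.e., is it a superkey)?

No

Rows 4 and 8 have the same {Aircraft, Gate} value (Aircraft=12, Gate=S41) but are distinct tuples, so {Aircraft, Gate} does not determine every attribute — not a superkey.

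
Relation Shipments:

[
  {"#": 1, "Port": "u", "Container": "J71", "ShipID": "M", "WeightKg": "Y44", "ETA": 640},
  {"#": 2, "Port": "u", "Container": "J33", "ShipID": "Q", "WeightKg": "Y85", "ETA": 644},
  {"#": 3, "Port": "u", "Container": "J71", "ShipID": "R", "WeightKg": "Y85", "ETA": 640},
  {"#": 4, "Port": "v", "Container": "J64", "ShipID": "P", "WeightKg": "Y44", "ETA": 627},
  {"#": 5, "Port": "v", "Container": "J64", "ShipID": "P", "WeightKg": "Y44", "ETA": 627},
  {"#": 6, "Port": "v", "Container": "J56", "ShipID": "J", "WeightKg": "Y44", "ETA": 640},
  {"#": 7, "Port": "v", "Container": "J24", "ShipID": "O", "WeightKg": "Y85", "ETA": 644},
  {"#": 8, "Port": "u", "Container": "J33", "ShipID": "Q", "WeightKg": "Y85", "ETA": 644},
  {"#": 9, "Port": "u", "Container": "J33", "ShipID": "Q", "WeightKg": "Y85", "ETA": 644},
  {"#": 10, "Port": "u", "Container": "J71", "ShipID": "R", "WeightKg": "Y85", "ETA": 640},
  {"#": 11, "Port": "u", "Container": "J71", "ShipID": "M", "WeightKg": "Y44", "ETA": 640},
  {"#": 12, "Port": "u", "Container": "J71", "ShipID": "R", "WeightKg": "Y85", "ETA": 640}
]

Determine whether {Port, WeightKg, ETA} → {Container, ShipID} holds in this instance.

(Port=u, WeightKg=Y44, ETA=640): rows 1, 11 → {Container,ShipID} = (J71, M), (J71, M) ✓
(Port=u, WeightKg=Y85, ETA=644): rows 2, 8, 9 → {Container,ShipID} = (J33, Q), (J33, Q), (J33, Q) ✓
(Port=u, WeightKg=Y85, ETA=640): rows 3, 10, 12 → {Container,ShipID} = (J71, R), (J71, R), (J71, R) ✓
(Port=v, WeightKg=Y44, ETA=627): rows 4, 5 → {Container,ShipID} = (J64, P), (J64, P) ✓
(Port=v, WeightKg=Y44, ETA=640): row 6 → {Container,ShipID} = (J56, J) ✓
(Port=v, WeightKg=Y85, ETA=644): row 7 → {Container,ShipID} = (J24, O) ✓
Every {Port, WeightKg, ETA} value is associated with a single {Container, ShipID} value, so {Port, WeightKg, ETA} → {Container, ShipID} holds.

Yes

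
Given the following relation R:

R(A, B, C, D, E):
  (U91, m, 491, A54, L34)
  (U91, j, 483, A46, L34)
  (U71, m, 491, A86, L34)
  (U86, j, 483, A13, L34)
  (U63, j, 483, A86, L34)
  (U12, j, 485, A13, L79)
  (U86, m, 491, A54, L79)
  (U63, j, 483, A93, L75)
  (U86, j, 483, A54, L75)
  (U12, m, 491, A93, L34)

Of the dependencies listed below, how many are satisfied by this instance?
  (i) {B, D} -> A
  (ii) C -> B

(i) {B, D} -> A: (B=m, D=A54): 2 rows → A takes values {U91, U86} — violation; (B=j, D=A13): 2 rows → A takes values {U86, U12} — violation — fails.
(ii) C -> B: every LHS value maps to a single RHS value — holds.
1 of the 2 dependencies holds.

1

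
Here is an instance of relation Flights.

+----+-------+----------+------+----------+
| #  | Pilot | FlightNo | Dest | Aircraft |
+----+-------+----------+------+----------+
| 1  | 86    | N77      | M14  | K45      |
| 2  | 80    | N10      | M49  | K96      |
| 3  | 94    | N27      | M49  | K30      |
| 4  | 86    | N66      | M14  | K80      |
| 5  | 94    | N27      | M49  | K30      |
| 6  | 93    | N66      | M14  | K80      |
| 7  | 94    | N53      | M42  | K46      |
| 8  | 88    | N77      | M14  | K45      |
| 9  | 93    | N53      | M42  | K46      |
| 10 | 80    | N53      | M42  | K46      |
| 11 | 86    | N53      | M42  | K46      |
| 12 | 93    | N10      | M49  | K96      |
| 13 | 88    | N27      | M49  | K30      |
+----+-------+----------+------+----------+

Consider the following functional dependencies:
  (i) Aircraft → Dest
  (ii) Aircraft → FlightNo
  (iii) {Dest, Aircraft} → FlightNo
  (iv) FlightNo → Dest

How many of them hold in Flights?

4

(i) Aircraft → Dest: every LHS value maps to a single RHS value — holds.
(ii) Aircraft → FlightNo: every LHS value maps to a single RHS value — holds.
(iii) {Dest, Aircraft} → FlightNo: every LHS value maps to a single RHS value — holds.
(iv) FlightNo → Dest: every LHS value maps to a single RHS value — holds.
4 of the 4 dependencies hold.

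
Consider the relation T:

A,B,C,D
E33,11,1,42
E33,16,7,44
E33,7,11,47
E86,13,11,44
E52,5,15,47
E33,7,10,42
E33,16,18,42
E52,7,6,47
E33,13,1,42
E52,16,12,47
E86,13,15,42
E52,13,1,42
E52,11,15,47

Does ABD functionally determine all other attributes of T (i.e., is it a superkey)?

All 13 rows have distinct ABD values, so ABD → (all attributes) holds and ABD is a superkey.

Yes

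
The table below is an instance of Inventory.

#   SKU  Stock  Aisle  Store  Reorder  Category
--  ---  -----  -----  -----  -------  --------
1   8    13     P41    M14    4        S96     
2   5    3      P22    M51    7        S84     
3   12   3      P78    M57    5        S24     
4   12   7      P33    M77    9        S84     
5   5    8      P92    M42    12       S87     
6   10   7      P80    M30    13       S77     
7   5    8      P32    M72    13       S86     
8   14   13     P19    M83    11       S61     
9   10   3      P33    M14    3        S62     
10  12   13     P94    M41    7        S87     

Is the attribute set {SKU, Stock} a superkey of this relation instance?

No

Rows 5 and 7 have the same {SKU, Stock} value (SKU=5, Stock=8) but are distinct tuples, so {SKU, Stock} does not determine every attribute — not a superkey.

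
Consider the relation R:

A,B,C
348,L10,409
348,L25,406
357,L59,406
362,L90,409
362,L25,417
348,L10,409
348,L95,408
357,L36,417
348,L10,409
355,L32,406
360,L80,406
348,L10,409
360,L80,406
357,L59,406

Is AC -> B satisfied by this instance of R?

Yes

(A=348, C=409): 4 rows → B = L10, L10, L10, L10 ✓
(A=348, C=406): 1 row → B = L25 ✓
(A=357, C=406): 2 rows → B = L59, L59 ✓
(A=362, C=409): 1 row → B = L90 ✓
(A=362, C=417): 1 row → B = L25 ✓
(A=348, C=408): 1 row → B = L95 ✓
(A=357, C=417): 1 row → B = L36 ✓
(A=355, C=406): 1 row → B = L32 ✓
(A=360, C=406): 2 rows → B = L80, L80 ✓
Every AC value is associated with a single B value, so AC -> B holds.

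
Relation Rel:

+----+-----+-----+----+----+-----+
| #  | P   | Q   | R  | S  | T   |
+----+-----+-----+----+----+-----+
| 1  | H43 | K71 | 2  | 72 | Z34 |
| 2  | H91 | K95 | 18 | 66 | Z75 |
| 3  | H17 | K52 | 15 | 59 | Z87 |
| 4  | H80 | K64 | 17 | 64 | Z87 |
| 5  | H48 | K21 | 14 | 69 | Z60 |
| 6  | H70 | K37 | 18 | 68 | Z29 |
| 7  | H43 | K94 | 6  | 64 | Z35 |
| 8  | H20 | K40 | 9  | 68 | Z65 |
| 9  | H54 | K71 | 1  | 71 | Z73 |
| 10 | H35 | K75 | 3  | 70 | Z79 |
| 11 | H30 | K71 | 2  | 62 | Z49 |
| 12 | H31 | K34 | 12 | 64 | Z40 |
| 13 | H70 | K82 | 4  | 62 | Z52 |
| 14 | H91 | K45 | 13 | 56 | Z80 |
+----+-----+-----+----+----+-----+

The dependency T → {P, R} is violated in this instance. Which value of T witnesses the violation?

Z87

T=Z34: row 1 → {P,R} = (H43, 2) ✓
T=Z75: row 2 → {P,R} = (H91, 18) ✓
T=Z87: rows 3, 4 → {P,R} takes values {(H17, 15), (H80, 17)} — violation
T=Z60: row 5 → {P,R} = (H48, 14) ✓
T=Z29: row 6 → {P,R} = (H70, 18) ✓
T=Z35: row 7 → {P,R} = (H43, 6) ✓
T=Z65: row 8 → {P,R} = (H20, 9) ✓
T=Z73: row 9 → {P,R} = (H54, 1) ✓
T=Z79: row 10 → {P,R} = (H35, 3) ✓
T=Z49: row 11 → {P,R} = (H30, 2) ✓
T=Z40: row 12 → {P,R} = (H31, 12) ✓
T=Z52: row 13 → {P,R} = (H70, 4) ✓
T=Z80: row 14 → {P,R} = (H91, 13) ✓
The only T value with inconsistent RHS is T=Z87.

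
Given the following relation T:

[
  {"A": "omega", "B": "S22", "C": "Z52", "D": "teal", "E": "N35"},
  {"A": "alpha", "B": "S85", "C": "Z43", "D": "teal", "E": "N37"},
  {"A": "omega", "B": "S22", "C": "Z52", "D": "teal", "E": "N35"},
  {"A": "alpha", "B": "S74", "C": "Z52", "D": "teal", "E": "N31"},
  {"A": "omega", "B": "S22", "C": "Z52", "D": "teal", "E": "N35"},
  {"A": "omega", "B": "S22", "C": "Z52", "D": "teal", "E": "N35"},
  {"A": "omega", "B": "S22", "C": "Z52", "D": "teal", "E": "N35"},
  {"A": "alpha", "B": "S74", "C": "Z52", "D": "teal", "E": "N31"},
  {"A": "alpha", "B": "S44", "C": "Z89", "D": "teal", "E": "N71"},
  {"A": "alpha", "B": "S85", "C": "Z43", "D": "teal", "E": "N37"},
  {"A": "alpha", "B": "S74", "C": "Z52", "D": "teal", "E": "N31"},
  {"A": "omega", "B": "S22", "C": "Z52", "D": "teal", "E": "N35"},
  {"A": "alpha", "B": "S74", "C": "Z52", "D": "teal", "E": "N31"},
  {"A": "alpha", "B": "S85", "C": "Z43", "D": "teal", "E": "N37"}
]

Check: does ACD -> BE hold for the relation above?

Yes

(A=omega, C=Z52, D=teal): 6 rows → {B,E} = (S22, N35), (S22, N35), (S22, N35), (S22, N35), (S22, N35), (S22, N35) ✓
(A=alpha, C=Z43, D=teal): 3 rows → {B,E} = (S85, N37), (S85, N37), (S85, N37) ✓
(A=alpha, C=Z52, D=teal): 4 rows → {B,E} = (S74, N31), (S74, N31), (S74, N31), (S74, N31) ✓
(A=alpha, C=Z89, D=teal): 1 row → {B,E} = (S44, N71) ✓
Every ACD value is associated with a single BE value, so ACD -> BE holds.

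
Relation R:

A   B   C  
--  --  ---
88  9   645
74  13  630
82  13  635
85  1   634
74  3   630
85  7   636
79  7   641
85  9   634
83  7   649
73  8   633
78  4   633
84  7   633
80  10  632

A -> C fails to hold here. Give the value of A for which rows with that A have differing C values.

A=88: 1 row → C = 645 ✓
A=74: 2 rows → C = 630, 630 ✓
A=82: 1 row → C = 635 ✓
A=85: 3 rows → C takes values {634, 636} — violation
A=79: 1 row → C = 641 ✓
A=83: 1 row → C = 649 ✓
A=73: 1 row → C = 633 ✓
A=78: 1 row → C = 633 ✓
A=84: 1 row → C = 633 ✓
A=80: 1 row → C = 632 ✓
The only A value with inconsistent C is A=85.

85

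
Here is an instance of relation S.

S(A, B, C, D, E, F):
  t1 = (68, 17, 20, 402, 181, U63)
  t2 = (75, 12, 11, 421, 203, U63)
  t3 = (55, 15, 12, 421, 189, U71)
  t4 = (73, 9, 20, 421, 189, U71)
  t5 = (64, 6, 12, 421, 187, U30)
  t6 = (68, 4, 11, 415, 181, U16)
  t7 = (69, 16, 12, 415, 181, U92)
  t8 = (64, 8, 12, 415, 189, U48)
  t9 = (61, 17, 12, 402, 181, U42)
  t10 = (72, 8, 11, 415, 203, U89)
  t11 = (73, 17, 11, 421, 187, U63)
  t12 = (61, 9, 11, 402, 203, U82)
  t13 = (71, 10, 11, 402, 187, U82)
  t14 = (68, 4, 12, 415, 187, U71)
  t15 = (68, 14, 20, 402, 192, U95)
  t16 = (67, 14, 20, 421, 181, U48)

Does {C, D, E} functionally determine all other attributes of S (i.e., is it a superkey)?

All 16 rows have distinct {C, D, E} values, so {C, D, E} → (all attributes) holds and {C, D, E} is a superkey.

Yes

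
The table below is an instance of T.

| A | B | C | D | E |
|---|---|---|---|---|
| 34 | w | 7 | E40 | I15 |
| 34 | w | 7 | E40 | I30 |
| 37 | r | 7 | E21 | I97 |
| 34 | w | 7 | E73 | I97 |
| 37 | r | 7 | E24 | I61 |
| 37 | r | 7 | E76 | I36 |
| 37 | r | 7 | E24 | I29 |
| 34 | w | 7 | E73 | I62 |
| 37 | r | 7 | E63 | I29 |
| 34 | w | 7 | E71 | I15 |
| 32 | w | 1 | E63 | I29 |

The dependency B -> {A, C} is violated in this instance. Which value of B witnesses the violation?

w

B=w: 6 rows → {A,C} takes values {(34, 7), (32, 1)} — violation
B=r: 5 rows → {A,C} = (37, 7), (37, 7), (37, 7), (37, 7), (37, 7) ✓
The only B value with inconsistent RHS is B=w.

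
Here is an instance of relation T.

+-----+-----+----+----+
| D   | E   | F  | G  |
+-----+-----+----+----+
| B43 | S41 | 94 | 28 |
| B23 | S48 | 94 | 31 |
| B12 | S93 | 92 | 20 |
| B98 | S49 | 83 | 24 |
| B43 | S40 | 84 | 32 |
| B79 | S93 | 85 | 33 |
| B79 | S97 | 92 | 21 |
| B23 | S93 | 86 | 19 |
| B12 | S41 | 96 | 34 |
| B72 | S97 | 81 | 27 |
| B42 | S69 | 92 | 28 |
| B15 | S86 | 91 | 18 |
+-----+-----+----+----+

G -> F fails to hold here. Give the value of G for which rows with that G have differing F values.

G=28: 2 rows → F takes values {94, 92} — violation
G=31: 1 row → F = 94 ✓
G=20: 1 row → F = 92 ✓
G=24: 1 row → F = 83 ✓
G=32: 1 row → F = 84 ✓
G=33: 1 row → F = 85 ✓
G=21: 1 row → F = 92 ✓
G=19: 1 row → F = 86 ✓
G=34: 1 row → F = 96 ✓
G=27: 1 row → F = 81 ✓
G=18: 1 row → F = 91 ✓
The only G value with inconsistent F is G=28.

28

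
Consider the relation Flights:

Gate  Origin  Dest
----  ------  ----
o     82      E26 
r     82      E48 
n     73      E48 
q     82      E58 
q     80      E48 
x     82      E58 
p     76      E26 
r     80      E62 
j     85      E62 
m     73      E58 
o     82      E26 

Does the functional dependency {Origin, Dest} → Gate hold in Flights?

(Origin=82, Dest=E26): 2 rows → Gate = o, o ✓
(Origin=82, Dest=E48): 1 row → Gate = r ✓
(Origin=73, Dest=E48): 1 row → Gate = n ✓
(Origin=82, Dest=E58): 2 rows → Gate takes values {q, x} — violation
(Origin=80, Dest=E48): 1 row → Gate = q ✓
(Origin=76, Dest=E26): 1 row → Gate = p ✓
(Origin=80, Dest=E62): 1 row → Gate = r ✓
(Origin=85, Dest=E62): 1 row → Gate = j ✓
(Origin=73, Dest=E58): 1 row → Gate = m ✓
Two rows agree on {Origin, Dest} but differ on Gate, so {Origin, Dest} → Gate does not hold.

No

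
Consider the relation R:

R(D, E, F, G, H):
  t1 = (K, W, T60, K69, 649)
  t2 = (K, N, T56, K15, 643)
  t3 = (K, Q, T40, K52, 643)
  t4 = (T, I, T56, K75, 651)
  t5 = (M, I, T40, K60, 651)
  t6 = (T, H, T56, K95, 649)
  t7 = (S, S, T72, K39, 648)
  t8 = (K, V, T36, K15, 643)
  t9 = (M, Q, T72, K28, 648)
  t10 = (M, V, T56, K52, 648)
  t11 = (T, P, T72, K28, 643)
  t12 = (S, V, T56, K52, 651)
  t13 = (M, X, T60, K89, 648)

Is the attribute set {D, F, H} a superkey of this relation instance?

Yes

All 13 rows have distinct {D, F, H} values, so {D, F, H} → (all attributes) holds and {D, F, H} is a superkey.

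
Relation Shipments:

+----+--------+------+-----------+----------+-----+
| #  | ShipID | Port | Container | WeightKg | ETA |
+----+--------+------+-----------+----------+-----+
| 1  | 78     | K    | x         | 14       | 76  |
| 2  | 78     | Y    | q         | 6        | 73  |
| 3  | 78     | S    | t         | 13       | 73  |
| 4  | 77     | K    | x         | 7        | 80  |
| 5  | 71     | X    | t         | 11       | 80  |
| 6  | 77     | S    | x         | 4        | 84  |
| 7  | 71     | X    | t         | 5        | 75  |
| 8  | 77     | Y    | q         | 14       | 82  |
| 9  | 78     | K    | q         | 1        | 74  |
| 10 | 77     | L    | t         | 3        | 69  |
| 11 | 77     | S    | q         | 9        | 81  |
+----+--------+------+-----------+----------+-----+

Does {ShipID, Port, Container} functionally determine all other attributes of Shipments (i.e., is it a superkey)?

Rows 5 and 7 have the same {ShipID, Port, Container} value (ShipID=71, Port=X, Container=t) but are distinct tuples, so {ShipID, Port, Container} does not determine every attribute — not a superkey.

No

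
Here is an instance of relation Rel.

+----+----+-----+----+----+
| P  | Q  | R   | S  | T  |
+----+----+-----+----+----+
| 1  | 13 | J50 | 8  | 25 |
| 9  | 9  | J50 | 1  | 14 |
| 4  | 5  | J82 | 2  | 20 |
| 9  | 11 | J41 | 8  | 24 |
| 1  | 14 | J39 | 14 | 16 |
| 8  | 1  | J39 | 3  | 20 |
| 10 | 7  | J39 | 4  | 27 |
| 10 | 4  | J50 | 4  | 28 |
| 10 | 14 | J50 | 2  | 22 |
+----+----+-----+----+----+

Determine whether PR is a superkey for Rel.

Two distinct rows share (P=10, R=J50), so PR does not determine every attribute — not a superkey.

No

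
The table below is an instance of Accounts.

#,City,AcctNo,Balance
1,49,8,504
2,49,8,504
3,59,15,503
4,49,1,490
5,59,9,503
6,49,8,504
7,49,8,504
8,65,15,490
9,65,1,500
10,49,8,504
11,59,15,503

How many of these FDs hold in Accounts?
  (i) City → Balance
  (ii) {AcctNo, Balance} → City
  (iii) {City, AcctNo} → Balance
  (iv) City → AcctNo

2

(i) City → Balance: City=49: rows 1, 2, 4, 6, 7, 10 → Balance takes values {504, 490} — violation; City=65: rows 8, 9 → Balance takes values {490, 500} — violation — fails.
(ii) {AcctNo, Balance} → City: every LHS value maps to a single RHS value — holds.
(iii) {City, AcctNo} → Balance: every LHS value maps to a single RHS value — holds.
(iv) City → AcctNo: City=49: rows 1, 2, 4, 6, 7, 10 → AcctNo takes values {8, 1} — violation; City=59: rows 3, 5, 11 → AcctNo takes values {15, 9} — violation; City=65: rows 8, 9 → AcctNo takes values {15, 1} — violation — fails.
2 of the 4 dependencies hold.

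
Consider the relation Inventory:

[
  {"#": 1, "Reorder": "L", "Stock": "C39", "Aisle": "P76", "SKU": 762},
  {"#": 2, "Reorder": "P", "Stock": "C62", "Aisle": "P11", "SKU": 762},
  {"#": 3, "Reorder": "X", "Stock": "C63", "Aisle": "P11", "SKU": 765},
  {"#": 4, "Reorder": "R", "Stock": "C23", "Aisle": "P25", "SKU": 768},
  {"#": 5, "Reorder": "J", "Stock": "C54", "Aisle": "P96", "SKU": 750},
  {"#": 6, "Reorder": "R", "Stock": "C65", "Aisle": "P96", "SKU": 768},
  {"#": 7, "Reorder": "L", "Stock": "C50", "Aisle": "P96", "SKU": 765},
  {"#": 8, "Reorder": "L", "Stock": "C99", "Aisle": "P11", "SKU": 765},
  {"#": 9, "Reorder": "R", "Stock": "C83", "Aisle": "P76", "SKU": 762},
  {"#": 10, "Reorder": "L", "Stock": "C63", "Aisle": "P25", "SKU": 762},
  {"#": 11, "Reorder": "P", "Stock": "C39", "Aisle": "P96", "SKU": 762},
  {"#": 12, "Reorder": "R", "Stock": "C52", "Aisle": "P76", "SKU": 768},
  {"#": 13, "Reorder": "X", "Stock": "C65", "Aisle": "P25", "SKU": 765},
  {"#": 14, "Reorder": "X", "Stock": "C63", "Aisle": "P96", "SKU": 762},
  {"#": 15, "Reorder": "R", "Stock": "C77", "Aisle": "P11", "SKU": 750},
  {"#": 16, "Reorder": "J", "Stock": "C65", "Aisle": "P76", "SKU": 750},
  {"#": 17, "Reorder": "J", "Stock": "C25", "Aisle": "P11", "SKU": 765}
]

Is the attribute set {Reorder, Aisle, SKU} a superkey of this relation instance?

All 17 rows have distinct {Reorder, Aisle, SKU} values, so {Reorder, Aisle, SKU} → (all attributes) holds and {Reorder, Aisle, SKU} is a superkey.

Yes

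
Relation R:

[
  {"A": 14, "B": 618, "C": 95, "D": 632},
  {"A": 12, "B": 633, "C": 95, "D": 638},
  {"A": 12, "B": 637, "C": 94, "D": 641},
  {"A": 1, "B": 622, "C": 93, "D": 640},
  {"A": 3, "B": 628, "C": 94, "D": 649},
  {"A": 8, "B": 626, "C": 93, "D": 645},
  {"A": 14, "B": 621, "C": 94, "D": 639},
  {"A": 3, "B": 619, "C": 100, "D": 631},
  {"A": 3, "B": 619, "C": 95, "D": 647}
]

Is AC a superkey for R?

Yes

All 9 rows have distinct AC values, so AC → (all attributes) holds and AC is a superkey.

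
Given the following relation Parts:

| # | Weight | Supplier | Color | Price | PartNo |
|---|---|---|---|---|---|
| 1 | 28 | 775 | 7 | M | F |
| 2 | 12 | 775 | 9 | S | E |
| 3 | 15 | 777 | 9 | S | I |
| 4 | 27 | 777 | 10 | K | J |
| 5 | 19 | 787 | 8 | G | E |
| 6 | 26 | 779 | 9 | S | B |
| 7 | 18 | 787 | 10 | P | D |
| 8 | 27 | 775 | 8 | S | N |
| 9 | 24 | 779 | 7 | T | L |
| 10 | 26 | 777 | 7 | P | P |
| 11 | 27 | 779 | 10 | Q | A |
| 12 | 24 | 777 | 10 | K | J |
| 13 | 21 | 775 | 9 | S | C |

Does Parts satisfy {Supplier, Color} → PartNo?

(Supplier=775, Color=7): row 1 → PartNo = F ✓
(Supplier=775, Color=9): rows 2, 13 → PartNo takes values {E, C} — violation
(Supplier=777, Color=9): row 3 → PartNo = I ✓
(Supplier=777, Color=10): rows 4, 12 → PartNo = J, J ✓
(Supplier=787, Color=8): row 5 → PartNo = E ✓
(Supplier=779, Color=9): row 6 → PartNo = B ✓
(Supplier=787, Color=10): row 7 → PartNo = D ✓
(Supplier=775, Color=8): row 8 → PartNo = N ✓
(Supplier=779, Color=7): row 9 → PartNo = L ✓
(Supplier=777, Color=7): row 10 → PartNo = P ✓
(Supplier=779, Color=10): row 11 → PartNo = A ✓
Two rows agree on {Supplier, Color} but differ on PartNo, so {Supplier, Color} → PartNo does not hold.

No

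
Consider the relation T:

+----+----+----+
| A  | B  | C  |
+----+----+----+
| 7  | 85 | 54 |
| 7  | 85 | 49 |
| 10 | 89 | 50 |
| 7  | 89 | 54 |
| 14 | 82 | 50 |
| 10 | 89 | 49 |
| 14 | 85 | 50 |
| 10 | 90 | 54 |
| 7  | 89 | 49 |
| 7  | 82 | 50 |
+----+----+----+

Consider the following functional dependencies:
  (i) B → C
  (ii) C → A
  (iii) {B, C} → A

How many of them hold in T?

0

(i) B → C: B=85: 3 rows → C takes values {54, 49, 50} — violation; B=89: 4 rows → C takes values {50, 54, 49} — violation — fails.
(ii) C → A: C=54: 3 rows → A takes values {7, 10} — violation; C=49: 3 rows → A takes values {7, 10} — violation; C=50: 4 rows → A takes values {10, 14, 7} — violation — fails.
(iii) {B, C} → A: (B=82, C=50): 2 rows → A takes values {14, 7} — violation; (B=89, C=49): 2 rows → A takes values {10, 7} — violation — fails.
None of the 3 dependencies hold.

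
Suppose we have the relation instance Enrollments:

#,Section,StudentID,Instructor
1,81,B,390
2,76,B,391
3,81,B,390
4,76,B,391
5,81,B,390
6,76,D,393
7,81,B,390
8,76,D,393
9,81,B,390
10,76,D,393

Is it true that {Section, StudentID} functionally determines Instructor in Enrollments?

(Section=81, StudentID=B): rows 1, 3, 5, 7, 9 → Instructor = 390, 390, 390, 390, 390 ✓
(Section=76, StudentID=B): rows 2, 4 → Instructor = 391, 391 ✓
(Section=76, StudentID=D): rows 6, 8, 10 → Instructor = 393, 393, 393 ✓
Every {Section, StudentID} value is associated with a single Instructor value, so {Section, StudentID} → Instructor holds.

Yes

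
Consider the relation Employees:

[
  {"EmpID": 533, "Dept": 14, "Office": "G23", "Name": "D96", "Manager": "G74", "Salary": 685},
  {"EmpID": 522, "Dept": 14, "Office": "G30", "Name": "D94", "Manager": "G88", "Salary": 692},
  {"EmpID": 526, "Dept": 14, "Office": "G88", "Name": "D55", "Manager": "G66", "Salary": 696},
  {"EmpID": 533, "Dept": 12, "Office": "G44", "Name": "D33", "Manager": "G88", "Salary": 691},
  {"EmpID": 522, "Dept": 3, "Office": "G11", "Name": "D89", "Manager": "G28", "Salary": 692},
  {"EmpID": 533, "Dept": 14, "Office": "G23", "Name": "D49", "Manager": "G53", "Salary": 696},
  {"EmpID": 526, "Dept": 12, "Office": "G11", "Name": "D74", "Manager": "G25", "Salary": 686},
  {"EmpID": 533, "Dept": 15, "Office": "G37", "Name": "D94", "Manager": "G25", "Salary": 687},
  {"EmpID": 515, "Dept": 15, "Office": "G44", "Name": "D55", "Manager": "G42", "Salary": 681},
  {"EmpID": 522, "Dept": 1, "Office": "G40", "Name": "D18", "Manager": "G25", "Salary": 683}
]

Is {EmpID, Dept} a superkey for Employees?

Two distinct rows share (EmpID=533, Dept=14), so {EmpID, Dept} does not determine every attribute — not a superkey.

No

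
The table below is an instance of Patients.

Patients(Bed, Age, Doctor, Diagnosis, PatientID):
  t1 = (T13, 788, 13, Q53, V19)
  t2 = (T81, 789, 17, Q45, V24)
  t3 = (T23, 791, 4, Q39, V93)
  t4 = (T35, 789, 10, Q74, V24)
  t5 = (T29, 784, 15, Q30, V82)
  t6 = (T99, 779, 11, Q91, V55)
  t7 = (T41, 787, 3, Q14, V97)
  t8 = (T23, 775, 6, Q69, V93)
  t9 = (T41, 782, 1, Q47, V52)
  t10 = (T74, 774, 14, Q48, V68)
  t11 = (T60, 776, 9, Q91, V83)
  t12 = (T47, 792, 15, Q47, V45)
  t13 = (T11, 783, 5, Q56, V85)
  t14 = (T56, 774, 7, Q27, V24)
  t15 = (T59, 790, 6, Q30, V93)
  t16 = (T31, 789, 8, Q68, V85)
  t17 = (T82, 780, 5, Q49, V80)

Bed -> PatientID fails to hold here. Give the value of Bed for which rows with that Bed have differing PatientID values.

Bed=T13: row 1 → PatientID = V19 ✓
Bed=T81: row 2 → PatientID = V24 ✓
Bed=T23: rows 3, 8 → PatientID = V93, V93 ✓
Bed=T35: row 4 → PatientID = V24 ✓
Bed=T29: row 5 → PatientID = V82 ✓
Bed=T99: row 6 → PatientID = V55 ✓
Bed=T41: rows 7, 9 → PatientID takes values {V97, V52} — violation
Bed=T74: row 10 → PatientID = V68 ✓
Bed=T60: row 11 → PatientID = V83 ✓
Bed=T47: row 12 → PatientID = V45 ✓
Bed=T11: row 13 → PatientID = V85 ✓
Bed=T56: row 14 → PatientID = V24 ✓
Bed=T59: row 15 → PatientID = V93 ✓
Bed=T31: row 16 → PatientID = V85 ✓
Bed=T82: row 17 → PatientID = V80 ✓
The only Bed value with inconsistent PatientID is Bed=T41.

T41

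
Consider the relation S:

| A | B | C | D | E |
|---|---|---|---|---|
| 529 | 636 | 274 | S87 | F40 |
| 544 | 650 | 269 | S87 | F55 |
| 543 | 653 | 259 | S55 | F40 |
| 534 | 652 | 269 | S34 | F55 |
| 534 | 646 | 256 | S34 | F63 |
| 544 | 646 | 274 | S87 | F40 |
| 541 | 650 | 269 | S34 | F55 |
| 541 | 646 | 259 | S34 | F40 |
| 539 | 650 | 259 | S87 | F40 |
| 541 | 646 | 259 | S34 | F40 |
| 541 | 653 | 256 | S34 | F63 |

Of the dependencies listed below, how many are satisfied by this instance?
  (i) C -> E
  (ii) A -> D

2

(i) C -> E: every LHS value maps to a single RHS value — holds.
(ii) A -> D: every LHS value maps to a single RHS value — holds.
2 of the 2 dependencies hold.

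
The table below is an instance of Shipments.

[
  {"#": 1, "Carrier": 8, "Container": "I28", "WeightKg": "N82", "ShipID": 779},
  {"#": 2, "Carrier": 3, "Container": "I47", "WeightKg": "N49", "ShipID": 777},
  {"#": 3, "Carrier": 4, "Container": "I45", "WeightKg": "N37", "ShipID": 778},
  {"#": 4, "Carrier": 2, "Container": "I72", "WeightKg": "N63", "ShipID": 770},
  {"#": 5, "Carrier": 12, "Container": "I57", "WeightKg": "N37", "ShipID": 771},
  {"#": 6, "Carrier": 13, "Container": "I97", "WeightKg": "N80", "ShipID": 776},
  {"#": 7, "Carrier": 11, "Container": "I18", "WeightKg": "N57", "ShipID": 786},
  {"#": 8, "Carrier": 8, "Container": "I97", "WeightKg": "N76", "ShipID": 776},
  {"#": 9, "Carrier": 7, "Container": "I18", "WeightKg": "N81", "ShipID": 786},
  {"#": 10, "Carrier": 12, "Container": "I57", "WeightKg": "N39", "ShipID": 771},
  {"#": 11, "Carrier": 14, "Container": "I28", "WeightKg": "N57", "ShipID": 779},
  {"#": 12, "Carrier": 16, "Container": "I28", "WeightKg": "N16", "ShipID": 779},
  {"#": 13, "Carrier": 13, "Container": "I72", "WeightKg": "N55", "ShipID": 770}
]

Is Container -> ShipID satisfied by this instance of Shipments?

Yes

Container=I28: rows 1, 11, 12 → ShipID = 779, 779, 779 ✓
Container=I47: row 2 → ShipID = 777 ✓
Container=I45: row 3 → ShipID = 778 ✓
Container=I72: rows 4, 13 → ShipID = 770, 770 ✓
Container=I57: rows 5, 10 → ShipID = 771, 771 ✓
Container=I97: rows 6, 8 → ShipID = 776, 776 ✓
Container=I18: rows 7, 9 → ShipID = 786, 786 ✓
Every Container value is associated with a single ShipID value, so Container -> ShipID holds.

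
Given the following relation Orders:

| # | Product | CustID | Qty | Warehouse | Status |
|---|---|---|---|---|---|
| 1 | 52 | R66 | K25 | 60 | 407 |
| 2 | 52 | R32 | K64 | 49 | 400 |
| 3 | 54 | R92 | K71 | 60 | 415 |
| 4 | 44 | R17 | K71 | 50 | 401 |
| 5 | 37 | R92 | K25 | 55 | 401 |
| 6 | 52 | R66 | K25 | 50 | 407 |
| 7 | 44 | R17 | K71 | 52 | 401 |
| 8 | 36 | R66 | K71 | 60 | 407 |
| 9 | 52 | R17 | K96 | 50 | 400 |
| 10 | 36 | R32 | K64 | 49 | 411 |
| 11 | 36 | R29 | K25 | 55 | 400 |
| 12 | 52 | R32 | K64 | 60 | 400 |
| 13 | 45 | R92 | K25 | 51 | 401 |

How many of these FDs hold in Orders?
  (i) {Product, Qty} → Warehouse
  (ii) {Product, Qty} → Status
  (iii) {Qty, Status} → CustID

2

(i) {Product, Qty} → Warehouse: (Product=52, Qty=K25): rows 1, 6 → Warehouse takes values {60, 50} — violation; (Product=52, Qty=K64): rows 2, 12 → Warehouse takes values {49, 60} — violation; (Product=44, Qty=K71): rows 4, 7 → Warehouse takes values {50, 52} — violation — fails.
(ii) {Product, Qty} → Status: every LHS value maps to a single RHS value — holds.
(iii) {Qty, Status} → CustID: every LHS value maps to a single RHS value — holds.
2 of the 3 dependencies hold.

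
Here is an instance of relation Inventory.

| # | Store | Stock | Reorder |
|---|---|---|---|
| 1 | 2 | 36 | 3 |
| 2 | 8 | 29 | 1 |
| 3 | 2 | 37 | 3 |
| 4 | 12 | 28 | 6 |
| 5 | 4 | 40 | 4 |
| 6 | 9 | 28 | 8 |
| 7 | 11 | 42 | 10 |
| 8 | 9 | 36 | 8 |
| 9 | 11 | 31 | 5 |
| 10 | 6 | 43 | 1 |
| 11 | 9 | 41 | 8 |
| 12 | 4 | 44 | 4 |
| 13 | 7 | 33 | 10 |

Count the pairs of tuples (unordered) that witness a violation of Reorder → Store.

Reorder=3: all 2 rows agree on Store — 0 pairs.
Reorder=1: violating pairs (2,10) — 1 pair.
Reorder=4: all 2 rows agree on Store — 0 pairs.
Reorder=8: all 3 rows agree on Store — 0 pairs.
Reorder=10: violating pairs (7,13) — 1 pair.

2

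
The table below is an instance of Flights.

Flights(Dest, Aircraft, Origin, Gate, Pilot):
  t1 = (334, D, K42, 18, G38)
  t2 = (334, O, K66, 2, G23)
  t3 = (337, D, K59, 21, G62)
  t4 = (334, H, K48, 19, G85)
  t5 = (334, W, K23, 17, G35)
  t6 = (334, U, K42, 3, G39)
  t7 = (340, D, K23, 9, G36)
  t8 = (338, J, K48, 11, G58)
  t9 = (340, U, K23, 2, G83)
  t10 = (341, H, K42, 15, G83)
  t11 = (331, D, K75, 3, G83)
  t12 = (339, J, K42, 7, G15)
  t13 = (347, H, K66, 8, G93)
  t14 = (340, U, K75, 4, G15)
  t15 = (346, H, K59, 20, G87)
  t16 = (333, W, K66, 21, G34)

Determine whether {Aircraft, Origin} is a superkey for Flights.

Yes

All 16 rows have distinct {Aircraft, Origin} values, so {Aircraft, Origin} → (all attributes) holds and {Aircraft, Origin} is a superkey.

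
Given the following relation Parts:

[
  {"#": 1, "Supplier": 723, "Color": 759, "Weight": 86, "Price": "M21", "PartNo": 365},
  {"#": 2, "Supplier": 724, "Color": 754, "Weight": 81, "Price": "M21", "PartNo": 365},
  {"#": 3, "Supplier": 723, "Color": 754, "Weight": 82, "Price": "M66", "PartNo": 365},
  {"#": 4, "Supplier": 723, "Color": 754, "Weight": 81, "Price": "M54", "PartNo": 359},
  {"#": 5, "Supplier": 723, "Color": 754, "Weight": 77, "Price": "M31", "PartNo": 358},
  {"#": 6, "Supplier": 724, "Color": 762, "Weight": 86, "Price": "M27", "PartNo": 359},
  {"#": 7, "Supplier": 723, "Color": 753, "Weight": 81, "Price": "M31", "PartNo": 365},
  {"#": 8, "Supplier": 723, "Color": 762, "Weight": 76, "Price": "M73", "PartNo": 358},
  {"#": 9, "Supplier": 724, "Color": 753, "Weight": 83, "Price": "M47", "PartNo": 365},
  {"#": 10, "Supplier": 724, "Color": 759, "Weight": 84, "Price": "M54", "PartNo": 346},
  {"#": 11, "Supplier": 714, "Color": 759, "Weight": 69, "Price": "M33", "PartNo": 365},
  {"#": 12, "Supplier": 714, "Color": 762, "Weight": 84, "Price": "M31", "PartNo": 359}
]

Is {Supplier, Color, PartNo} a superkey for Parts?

Yes

All 12 rows have distinct {Supplier, Color, PartNo} values, so {Supplier, Color, PartNo} → (all attributes) holds and {Supplier, Color, PartNo} is a superkey.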